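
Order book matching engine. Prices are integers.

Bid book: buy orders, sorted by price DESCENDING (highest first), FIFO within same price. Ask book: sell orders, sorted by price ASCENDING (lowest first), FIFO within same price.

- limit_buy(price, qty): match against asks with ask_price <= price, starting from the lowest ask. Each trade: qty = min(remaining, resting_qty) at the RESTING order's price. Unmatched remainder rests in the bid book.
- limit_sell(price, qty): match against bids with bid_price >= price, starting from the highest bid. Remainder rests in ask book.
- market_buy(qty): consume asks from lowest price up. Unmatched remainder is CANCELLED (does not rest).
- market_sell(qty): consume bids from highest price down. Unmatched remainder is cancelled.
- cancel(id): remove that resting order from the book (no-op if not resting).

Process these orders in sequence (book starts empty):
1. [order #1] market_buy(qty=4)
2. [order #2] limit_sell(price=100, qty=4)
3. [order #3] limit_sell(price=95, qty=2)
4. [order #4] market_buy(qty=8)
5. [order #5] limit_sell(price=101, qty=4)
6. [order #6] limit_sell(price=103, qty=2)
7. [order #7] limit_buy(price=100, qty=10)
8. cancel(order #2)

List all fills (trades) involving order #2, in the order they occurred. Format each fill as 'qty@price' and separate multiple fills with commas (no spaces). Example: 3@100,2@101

Answer: 4@100

Derivation:
After op 1 [order #1] market_buy(qty=4): fills=none; bids=[-] asks=[-]
After op 2 [order #2] limit_sell(price=100, qty=4): fills=none; bids=[-] asks=[#2:4@100]
After op 3 [order #3] limit_sell(price=95, qty=2): fills=none; bids=[-] asks=[#3:2@95 #2:4@100]
After op 4 [order #4] market_buy(qty=8): fills=#4x#3:2@95 #4x#2:4@100; bids=[-] asks=[-]
After op 5 [order #5] limit_sell(price=101, qty=4): fills=none; bids=[-] asks=[#5:4@101]
After op 6 [order #6] limit_sell(price=103, qty=2): fills=none; bids=[-] asks=[#5:4@101 #6:2@103]
After op 7 [order #7] limit_buy(price=100, qty=10): fills=none; bids=[#7:10@100] asks=[#5:4@101 #6:2@103]
After op 8 cancel(order #2): fills=none; bids=[#7:10@100] asks=[#5:4@101 #6:2@103]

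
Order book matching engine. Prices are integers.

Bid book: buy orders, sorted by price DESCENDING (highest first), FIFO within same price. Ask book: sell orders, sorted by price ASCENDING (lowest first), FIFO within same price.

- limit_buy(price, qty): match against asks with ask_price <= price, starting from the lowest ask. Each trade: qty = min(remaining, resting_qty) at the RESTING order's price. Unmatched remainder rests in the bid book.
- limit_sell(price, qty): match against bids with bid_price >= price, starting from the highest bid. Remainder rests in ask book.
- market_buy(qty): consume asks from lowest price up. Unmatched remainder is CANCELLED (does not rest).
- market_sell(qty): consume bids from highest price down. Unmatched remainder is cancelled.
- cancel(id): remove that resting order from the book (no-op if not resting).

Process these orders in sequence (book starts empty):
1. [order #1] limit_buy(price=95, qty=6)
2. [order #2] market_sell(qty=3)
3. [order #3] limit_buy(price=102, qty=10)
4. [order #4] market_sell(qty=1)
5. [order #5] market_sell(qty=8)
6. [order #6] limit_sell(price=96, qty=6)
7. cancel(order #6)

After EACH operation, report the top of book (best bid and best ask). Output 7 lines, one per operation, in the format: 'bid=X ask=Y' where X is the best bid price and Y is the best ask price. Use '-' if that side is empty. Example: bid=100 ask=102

Answer: bid=95 ask=-
bid=95 ask=-
bid=102 ask=-
bid=102 ask=-
bid=102 ask=-
bid=95 ask=96
bid=95 ask=-

Derivation:
After op 1 [order #1] limit_buy(price=95, qty=6): fills=none; bids=[#1:6@95] asks=[-]
After op 2 [order #2] market_sell(qty=3): fills=#1x#2:3@95; bids=[#1:3@95] asks=[-]
After op 3 [order #3] limit_buy(price=102, qty=10): fills=none; bids=[#3:10@102 #1:3@95] asks=[-]
After op 4 [order #4] market_sell(qty=1): fills=#3x#4:1@102; bids=[#3:9@102 #1:3@95] asks=[-]
After op 5 [order #5] market_sell(qty=8): fills=#3x#5:8@102; bids=[#3:1@102 #1:3@95] asks=[-]
After op 6 [order #6] limit_sell(price=96, qty=6): fills=#3x#6:1@102; bids=[#1:3@95] asks=[#6:5@96]
After op 7 cancel(order #6): fills=none; bids=[#1:3@95] asks=[-]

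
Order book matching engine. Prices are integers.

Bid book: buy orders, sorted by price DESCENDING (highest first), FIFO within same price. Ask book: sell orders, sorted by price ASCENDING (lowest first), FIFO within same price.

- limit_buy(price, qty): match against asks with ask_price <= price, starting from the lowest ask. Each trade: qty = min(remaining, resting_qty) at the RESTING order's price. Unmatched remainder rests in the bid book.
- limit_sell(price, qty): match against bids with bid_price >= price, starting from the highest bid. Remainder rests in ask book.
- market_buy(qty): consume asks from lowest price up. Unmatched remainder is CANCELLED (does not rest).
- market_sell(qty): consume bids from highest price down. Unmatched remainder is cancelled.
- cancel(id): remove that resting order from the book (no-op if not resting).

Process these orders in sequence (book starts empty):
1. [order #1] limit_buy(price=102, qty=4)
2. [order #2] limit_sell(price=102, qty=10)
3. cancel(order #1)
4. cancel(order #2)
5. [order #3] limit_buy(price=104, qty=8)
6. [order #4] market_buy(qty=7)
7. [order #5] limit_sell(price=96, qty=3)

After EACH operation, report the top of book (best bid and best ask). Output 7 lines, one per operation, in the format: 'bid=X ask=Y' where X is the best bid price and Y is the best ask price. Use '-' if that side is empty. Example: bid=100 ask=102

Answer: bid=102 ask=-
bid=- ask=102
bid=- ask=102
bid=- ask=-
bid=104 ask=-
bid=104 ask=-
bid=104 ask=-

Derivation:
After op 1 [order #1] limit_buy(price=102, qty=4): fills=none; bids=[#1:4@102] asks=[-]
After op 2 [order #2] limit_sell(price=102, qty=10): fills=#1x#2:4@102; bids=[-] asks=[#2:6@102]
After op 3 cancel(order #1): fills=none; bids=[-] asks=[#2:6@102]
After op 4 cancel(order #2): fills=none; bids=[-] asks=[-]
After op 5 [order #3] limit_buy(price=104, qty=8): fills=none; bids=[#3:8@104] asks=[-]
After op 6 [order #4] market_buy(qty=7): fills=none; bids=[#3:8@104] asks=[-]
After op 7 [order #5] limit_sell(price=96, qty=3): fills=#3x#5:3@104; bids=[#3:5@104] asks=[-]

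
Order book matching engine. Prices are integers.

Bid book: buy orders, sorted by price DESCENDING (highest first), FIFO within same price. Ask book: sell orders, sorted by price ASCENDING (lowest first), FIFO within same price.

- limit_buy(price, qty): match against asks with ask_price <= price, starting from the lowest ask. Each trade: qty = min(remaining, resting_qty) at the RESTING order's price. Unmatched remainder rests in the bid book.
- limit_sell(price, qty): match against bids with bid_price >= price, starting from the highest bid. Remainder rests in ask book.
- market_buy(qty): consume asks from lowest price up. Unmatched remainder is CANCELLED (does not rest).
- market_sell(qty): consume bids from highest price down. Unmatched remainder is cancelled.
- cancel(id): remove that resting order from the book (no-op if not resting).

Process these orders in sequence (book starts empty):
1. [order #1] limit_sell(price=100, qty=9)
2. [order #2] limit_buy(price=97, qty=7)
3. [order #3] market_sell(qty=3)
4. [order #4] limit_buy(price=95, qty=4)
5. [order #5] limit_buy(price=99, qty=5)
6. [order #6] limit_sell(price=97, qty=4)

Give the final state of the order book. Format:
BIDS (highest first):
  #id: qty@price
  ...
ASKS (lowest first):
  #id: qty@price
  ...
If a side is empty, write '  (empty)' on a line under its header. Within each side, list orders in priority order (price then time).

Answer: BIDS (highest first):
  #5: 1@99
  #2: 4@97
  #4: 4@95
ASKS (lowest first):
  #1: 9@100

Derivation:
After op 1 [order #1] limit_sell(price=100, qty=9): fills=none; bids=[-] asks=[#1:9@100]
After op 2 [order #2] limit_buy(price=97, qty=7): fills=none; bids=[#2:7@97] asks=[#1:9@100]
After op 3 [order #3] market_sell(qty=3): fills=#2x#3:3@97; bids=[#2:4@97] asks=[#1:9@100]
After op 4 [order #4] limit_buy(price=95, qty=4): fills=none; bids=[#2:4@97 #4:4@95] asks=[#1:9@100]
After op 5 [order #5] limit_buy(price=99, qty=5): fills=none; bids=[#5:5@99 #2:4@97 #4:4@95] asks=[#1:9@100]
After op 6 [order #6] limit_sell(price=97, qty=4): fills=#5x#6:4@99; bids=[#5:1@99 #2:4@97 #4:4@95] asks=[#1:9@100]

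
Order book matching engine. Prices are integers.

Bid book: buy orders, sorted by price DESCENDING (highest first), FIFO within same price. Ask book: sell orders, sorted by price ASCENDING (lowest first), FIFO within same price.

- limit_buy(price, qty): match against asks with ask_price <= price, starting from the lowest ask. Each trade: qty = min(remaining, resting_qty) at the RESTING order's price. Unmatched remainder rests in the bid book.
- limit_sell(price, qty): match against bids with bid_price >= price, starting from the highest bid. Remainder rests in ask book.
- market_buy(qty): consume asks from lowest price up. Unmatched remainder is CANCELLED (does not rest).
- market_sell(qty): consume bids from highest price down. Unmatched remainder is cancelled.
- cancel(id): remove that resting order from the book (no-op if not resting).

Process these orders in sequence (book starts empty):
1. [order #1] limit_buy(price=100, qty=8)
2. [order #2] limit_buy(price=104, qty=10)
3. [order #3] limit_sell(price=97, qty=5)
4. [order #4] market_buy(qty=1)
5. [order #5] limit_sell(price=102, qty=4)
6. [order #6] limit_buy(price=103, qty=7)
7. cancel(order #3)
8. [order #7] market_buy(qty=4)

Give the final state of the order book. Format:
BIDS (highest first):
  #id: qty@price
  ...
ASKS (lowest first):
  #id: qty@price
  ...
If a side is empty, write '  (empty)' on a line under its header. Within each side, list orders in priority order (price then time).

Answer: BIDS (highest first):
  #2: 1@104
  #6: 7@103
  #1: 8@100
ASKS (lowest first):
  (empty)

Derivation:
After op 1 [order #1] limit_buy(price=100, qty=8): fills=none; bids=[#1:8@100] asks=[-]
After op 2 [order #2] limit_buy(price=104, qty=10): fills=none; bids=[#2:10@104 #1:8@100] asks=[-]
After op 3 [order #3] limit_sell(price=97, qty=5): fills=#2x#3:5@104; bids=[#2:5@104 #1:8@100] asks=[-]
After op 4 [order #4] market_buy(qty=1): fills=none; bids=[#2:5@104 #1:8@100] asks=[-]
After op 5 [order #5] limit_sell(price=102, qty=4): fills=#2x#5:4@104; bids=[#2:1@104 #1:8@100] asks=[-]
After op 6 [order #6] limit_buy(price=103, qty=7): fills=none; bids=[#2:1@104 #6:7@103 #1:8@100] asks=[-]
After op 7 cancel(order #3): fills=none; bids=[#2:1@104 #6:7@103 #1:8@100] asks=[-]
After op 8 [order #7] market_buy(qty=4): fills=none; bids=[#2:1@104 #6:7@103 #1:8@100] asks=[-]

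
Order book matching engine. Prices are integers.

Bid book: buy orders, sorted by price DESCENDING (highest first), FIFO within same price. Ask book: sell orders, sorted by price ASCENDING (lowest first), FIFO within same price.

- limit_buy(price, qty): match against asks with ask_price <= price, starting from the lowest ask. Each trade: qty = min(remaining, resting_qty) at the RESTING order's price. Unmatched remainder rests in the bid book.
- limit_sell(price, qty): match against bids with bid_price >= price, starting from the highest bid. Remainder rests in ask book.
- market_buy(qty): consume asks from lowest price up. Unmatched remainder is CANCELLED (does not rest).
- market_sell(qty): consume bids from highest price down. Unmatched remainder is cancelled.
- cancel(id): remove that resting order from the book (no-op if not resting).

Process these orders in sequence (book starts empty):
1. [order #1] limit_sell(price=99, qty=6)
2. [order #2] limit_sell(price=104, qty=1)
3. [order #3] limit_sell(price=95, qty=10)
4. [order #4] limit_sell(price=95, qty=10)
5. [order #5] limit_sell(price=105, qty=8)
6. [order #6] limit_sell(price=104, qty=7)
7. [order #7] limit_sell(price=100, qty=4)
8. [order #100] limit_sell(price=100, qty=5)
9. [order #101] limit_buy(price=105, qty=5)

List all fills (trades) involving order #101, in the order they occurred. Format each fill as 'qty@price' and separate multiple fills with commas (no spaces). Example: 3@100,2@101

After op 1 [order #1] limit_sell(price=99, qty=6): fills=none; bids=[-] asks=[#1:6@99]
After op 2 [order #2] limit_sell(price=104, qty=1): fills=none; bids=[-] asks=[#1:6@99 #2:1@104]
After op 3 [order #3] limit_sell(price=95, qty=10): fills=none; bids=[-] asks=[#3:10@95 #1:6@99 #2:1@104]
After op 4 [order #4] limit_sell(price=95, qty=10): fills=none; bids=[-] asks=[#3:10@95 #4:10@95 #1:6@99 #2:1@104]
After op 5 [order #5] limit_sell(price=105, qty=8): fills=none; bids=[-] asks=[#3:10@95 #4:10@95 #1:6@99 #2:1@104 #5:8@105]
After op 6 [order #6] limit_sell(price=104, qty=7): fills=none; bids=[-] asks=[#3:10@95 #4:10@95 #1:6@99 #2:1@104 #6:7@104 #5:8@105]
After op 7 [order #7] limit_sell(price=100, qty=4): fills=none; bids=[-] asks=[#3:10@95 #4:10@95 #1:6@99 #7:4@100 #2:1@104 #6:7@104 #5:8@105]
After op 8 [order #100] limit_sell(price=100, qty=5): fills=none; bids=[-] asks=[#3:10@95 #4:10@95 #1:6@99 #7:4@100 #100:5@100 #2:1@104 #6:7@104 #5:8@105]
After op 9 [order #101] limit_buy(price=105, qty=5): fills=#101x#3:5@95; bids=[-] asks=[#3:5@95 #4:10@95 #1:6@99 #7:4@100 #100:5@100 #2:1@104 #6:7@104 #5:8@105]

Answer: 5@95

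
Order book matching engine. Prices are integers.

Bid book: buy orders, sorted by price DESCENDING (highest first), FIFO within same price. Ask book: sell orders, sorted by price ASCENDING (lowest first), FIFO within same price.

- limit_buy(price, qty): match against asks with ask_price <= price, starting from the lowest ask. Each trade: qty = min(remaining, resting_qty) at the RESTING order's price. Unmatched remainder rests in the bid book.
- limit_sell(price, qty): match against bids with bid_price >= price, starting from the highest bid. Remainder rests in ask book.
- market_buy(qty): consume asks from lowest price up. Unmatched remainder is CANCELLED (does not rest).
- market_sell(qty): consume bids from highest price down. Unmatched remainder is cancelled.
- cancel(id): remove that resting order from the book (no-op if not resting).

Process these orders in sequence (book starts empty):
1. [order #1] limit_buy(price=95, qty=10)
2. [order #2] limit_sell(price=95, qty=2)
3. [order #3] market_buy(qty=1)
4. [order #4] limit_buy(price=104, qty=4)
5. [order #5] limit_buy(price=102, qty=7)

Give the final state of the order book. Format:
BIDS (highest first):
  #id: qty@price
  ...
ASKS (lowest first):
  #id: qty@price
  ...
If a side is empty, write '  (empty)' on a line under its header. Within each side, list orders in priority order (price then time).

After op 1 [order #1] limit_buy(price=95, qty=10): fills=none; bids=[#1:10@95] asks=[-]
After op 2 [order #2] limit_sell(price=95, qty=2): fills=#1x#2:2@95; bids=[#1:8@95] asks=[-]
After op 3 [order #3] market_buy(qty=1): fills=none; bids=[#1:8@95] asks=[-]
After op 4 [order #4] limit_buy(price=104, qty=4): fills=none; bids=[#4:4@104 #1:8@95] asks=[-]
After op 5 [order #5] limit_buy(price=102, qty=7): fills=none; bids=[#4:4@104 #5:7@102 #1:8@95] asks=[-]

Answer: BIDS (highest first):
  #4: 4@104
  #5: 7@102
  #1: 8@95
ASKS (lowest first):
  (empty)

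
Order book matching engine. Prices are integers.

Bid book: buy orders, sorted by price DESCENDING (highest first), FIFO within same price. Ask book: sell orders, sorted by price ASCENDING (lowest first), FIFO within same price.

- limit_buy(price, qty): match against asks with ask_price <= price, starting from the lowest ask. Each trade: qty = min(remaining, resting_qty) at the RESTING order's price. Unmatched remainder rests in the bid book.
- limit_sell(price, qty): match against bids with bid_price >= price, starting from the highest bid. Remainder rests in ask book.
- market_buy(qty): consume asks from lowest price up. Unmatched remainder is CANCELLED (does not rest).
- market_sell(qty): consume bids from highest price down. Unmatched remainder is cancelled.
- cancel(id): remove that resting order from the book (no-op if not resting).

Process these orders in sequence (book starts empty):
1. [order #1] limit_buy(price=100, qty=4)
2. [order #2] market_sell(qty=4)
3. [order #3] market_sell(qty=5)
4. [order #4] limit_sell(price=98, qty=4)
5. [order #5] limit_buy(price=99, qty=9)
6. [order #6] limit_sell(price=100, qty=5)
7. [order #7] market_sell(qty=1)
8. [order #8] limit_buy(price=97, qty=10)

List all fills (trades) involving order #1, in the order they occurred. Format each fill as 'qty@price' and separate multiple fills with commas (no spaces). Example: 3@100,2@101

Answer: 4@100

Derivation:
After op 1 [order #1] limit_buy(price=100, qty=4): fills=none; bids=[#1:4@100] asks=[-]
After op 2 [order #2] market_sell(qty=4): fills=#1x#2:4@100; bids=[-] asks=[-]
After op 3 [order #3] market_sell(qty=5): fills=none; bids=[-] asks=[-]
After op 4 [order #4] limit_sell(price=98, qty=4): fills=none; bids=[-] asks=[#4:4@98]
After op 5 [order #5] limit_buy(price=99, qty=9): fills=#5x#4:4@98; bids=[#5:5@99] asks=[-]
After op 6 [order #6] limit_sell(price=100, qty=5): fills=none; bids=[#5:5@99] asks=[#6:5@100]
After op 7 [order #7] market_sell(qty=1): fills=#5x#7:1@99; bids=[#5:4@99] asks=[#6:5@100]
After op 8 [order #8] limit_buy(price=97, qty=10): fills=none; bids=[#5:4@99 #8:10@97] asks=[#6:5@100]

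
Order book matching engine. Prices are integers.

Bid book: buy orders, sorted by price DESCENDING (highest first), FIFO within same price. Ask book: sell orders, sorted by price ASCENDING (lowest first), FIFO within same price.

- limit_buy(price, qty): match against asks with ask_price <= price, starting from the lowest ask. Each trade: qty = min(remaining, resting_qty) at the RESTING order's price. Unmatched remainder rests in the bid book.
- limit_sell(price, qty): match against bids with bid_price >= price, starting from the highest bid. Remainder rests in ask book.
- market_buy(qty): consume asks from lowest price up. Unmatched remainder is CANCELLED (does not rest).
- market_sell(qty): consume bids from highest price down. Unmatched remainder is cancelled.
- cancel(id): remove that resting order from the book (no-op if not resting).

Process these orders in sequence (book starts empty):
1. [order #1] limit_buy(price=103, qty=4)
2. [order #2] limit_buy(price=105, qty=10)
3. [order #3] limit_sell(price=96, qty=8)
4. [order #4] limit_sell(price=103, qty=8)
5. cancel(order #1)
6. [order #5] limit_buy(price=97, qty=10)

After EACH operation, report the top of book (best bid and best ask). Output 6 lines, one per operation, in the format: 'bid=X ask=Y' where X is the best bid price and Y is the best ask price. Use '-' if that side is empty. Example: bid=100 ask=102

Answer: bid=103 ask=-
bid=105 ask=-
bid=105 ask=-
bid=- ask=103
bid=- ask=103
bid=97 ask=103

Derivation:
After op 1 [order #1] limit_buy(price=103, qty=4): fills=none; bids=[#1:4@103] asks=[-]
After op 2 [order #2] limit_buy(price=105, qty=10): fills=none; bids=[#2:10@105 #1:4@103] asks=[-]
After op 3 [order #3] limit_sell(price=96, qty=8): fills=#2x#3:8@105; bids=[#2:2@105 #1:4@103] asks=[-]
After op 4 [order #4] limit_sell(price=103, qty=8): fills=#2x#4:2@105 #1x#4:4@103; bids=[-] asks=[#4:2@103]
After op 5 cancel(order #1): fills=none; bids=[-] asks=[#4:2@103]
After op 6 [order #5] limit_buy(price=97, qty=10): fills=none; bids=[#5:10@97] asks=[#4:2@103]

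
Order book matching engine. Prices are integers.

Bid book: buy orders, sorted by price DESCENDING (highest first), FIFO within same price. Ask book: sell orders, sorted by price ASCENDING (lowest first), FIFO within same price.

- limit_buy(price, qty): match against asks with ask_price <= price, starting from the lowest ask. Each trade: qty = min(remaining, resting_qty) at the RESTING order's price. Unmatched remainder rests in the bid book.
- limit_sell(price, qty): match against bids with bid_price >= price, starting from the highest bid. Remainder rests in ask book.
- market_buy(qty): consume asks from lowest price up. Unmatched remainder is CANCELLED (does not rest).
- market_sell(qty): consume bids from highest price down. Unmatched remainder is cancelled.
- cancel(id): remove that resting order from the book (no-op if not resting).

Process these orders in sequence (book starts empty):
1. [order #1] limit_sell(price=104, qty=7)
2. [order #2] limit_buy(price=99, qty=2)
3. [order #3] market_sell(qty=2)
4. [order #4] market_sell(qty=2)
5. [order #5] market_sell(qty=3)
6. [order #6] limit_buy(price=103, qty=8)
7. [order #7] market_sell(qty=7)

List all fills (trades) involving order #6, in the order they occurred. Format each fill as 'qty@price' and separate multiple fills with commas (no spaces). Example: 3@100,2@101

Answer: 7@103

Derivation:
After op 1 [order #1] limit_sell(price=104, qty=7): fills=none; bids=[-] asks=[#1:7@104]
After op 2 [order #2] limit_buy(price=99, qty=2): fills=none; bids=[#2:2@99] asks=[#1:7@104]
After op 3 [order #3] market_sell(qty=2): fills=#2x#3:2@99; bids=[-] asks=[#1:7@104]
After op 4 [order #4] market_sell(qty=2): fills=none; bids=[-] asks=[#1:7@104]
After op 5 [order #5] market_sell(qty=3): fills=none; bids=[-] asks=[#1:7@104]
After op 6 [order #6] limit_buy(price=103, qty=8): fills=none; bids=[#6:8@103] asks=[#1:7@104]
After op 7 [order #7] market_sell(qty=7): fills=#6x#7:7@103; bids=[#6:1@103] asks=[#1:7@104]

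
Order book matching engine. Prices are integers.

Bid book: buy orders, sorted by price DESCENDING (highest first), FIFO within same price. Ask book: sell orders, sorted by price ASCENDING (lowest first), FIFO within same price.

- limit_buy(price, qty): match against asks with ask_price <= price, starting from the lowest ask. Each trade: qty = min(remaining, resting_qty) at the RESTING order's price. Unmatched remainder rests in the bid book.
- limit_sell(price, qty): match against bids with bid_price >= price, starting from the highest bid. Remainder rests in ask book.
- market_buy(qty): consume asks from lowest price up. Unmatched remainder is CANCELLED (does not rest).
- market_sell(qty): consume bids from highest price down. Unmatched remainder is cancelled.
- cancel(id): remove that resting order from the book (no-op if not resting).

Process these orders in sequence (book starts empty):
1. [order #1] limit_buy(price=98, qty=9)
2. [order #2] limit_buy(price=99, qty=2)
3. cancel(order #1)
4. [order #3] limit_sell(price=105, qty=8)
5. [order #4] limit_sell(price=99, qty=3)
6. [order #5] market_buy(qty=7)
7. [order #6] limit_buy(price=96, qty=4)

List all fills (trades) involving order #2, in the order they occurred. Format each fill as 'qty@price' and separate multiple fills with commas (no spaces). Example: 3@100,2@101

Answer: 2@99

Derivation:
After op 1 [order #1] limit_buy(price=98, qty=9): fills=none; bids=[#1:9@98] asks=[-]
After op 2 [order #2] limit_buy(price=99, qty=2): fills=none; bids=[#2:2@99 #1:9@98] asks=[-]
After op 3 cancel(order #1): fills=none; bids=[#2:2@99] asks=[-]
After op 4 [order #3] limit_sell(price=105, qty=8): fills=none; bids=[#2:2@99] asks=[#3:8@105]
After op 5 [order #4] limit_sell(price=99, qty=3): fills=#2x#4:2@99; bids=[-] asks=[#4:1@99 #3:8@105]
After op 6 [order #5] market_buy(qty=7): fills=#5x#4:1@99 #5x#3:6@105; bids=[-] asks=[#3:2@105]
After op 7 [order #6] limit_buy(price=96, qty=4): fills=none; bids=[#6:4@96] asks=[#3:2@105]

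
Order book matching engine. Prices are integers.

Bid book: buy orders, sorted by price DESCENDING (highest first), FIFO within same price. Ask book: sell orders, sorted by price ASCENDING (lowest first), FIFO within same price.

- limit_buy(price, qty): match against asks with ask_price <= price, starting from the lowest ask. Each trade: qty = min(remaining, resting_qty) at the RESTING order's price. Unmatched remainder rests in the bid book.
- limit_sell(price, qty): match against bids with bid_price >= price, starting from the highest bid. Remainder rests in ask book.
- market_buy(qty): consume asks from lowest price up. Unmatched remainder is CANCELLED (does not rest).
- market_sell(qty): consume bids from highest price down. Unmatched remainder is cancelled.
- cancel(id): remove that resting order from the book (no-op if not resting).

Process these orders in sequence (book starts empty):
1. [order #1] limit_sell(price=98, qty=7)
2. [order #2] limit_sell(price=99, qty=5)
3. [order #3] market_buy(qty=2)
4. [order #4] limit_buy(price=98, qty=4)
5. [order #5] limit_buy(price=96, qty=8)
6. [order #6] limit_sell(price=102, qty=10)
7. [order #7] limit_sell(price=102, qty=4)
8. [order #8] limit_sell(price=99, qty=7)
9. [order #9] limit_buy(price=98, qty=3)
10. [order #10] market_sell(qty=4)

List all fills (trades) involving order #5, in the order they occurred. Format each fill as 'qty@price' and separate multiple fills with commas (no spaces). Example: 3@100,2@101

Answer: 2@96

Derivation:
After op 1 [order #1] limit_sell(price=98, qty=7): fills=none; bids=[-] asks=[#1:7@98]
After op 2 [order #2] limit_sell(price=99, qty=5): fills=none; bids=[-] asks=[#1:7@98 #2:5@99]
After op 3 [order #3] market_buy(qty=2): fills=#3x#1:2@98; bids=[-] asks=[#1:5@98 #2:5@99]
After op 4 [order #4] limit_buy(price=98, qty=4): fills=#4x#1:4@98; bids=[-] asks=[#1:1@98 #2:5@99]
After op 5 [order #5] limit_buy(price=96, qty=8): fills=none; bids=[#5:8@96] asks=[#1:1@98 #2:5@99]
After op 6 [order #6] limit_sell(price=102, qty=10): fills=none; bids=[#5:8@96] asks=[#1:1@98 #2:5@99 #6:10@102]
After op 7 [order #7] limit_sell(price=102, qty=4): fills=none; bids=[#5:8@96] asks=[#1:1@98 #2:5@99 #6:10@102 #7:4@102]
After op 8 [order #8] limit_sell(price=99, qty=7): fills=none; bids=[#5:8@96] asks=[#1:1@98 #2:5@99 #8:7@99 #6:10@102 #7:4@102]
After op 9 [order #9] limit_buy(price=98, qty=3): fills=#9x#1:1@98; bids=[#9:2@98 #5:8@96] asks=[#2:5@99 #8:7@99 #6:10@102 #7:4@102]
After op 10 [order #10] market_sell(qty=4): fills=#9x#10:2@98 #5x#10:2@96; bids=[#5:6@96] asks=[#2:5@99 #8:7@99 #6:10@102 #7:4@102]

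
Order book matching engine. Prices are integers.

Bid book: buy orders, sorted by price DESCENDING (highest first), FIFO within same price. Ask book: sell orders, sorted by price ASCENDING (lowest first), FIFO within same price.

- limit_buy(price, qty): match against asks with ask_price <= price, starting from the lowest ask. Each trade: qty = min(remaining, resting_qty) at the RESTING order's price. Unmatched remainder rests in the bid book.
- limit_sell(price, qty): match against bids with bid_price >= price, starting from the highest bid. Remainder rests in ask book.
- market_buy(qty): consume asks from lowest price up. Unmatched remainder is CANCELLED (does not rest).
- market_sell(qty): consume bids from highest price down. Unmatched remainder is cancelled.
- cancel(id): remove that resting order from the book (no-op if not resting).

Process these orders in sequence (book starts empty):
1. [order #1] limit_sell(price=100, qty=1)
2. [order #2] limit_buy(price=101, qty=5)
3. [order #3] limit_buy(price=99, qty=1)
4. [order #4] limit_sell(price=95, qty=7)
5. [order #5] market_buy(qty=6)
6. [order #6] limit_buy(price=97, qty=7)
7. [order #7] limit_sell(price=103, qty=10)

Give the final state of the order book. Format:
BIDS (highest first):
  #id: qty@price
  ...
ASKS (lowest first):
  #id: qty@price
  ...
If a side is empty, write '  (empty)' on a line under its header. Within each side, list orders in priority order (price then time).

After op 1 [order #1] limit_sell(price=100, qty=1): fills=none; bids=[-] asks=[#1:1@100]
After op 2 [order #2] limit_buy(price=101, qty=5): fills=#2x#1:1@100; bids=[#2:4@101] asks=[-]
After op 3 [order #3] limit_buy(price=99, qty=1): fills=none; bids=[#2:4@101 #3:1@99] asks=[-]
After op 4 [order #4] limit_sell(price=95, qty=7): fills=#2x#4:4@101 #3x#4:1@99; bids=[-] asks=[#4:2@95]
After op 5 [order #5] market_buy(qty=6): fills=#5x#4:2@95; bids=[-] asks=[-]
After op 6 [order #6] limit_buy(price=97, qty=7): fills=none; bids=[#6:7@97] asks=[-]
After op 7 [order #7] limit_sell(price=103, qty=10): fills=none; bids=[#6:7@97] asks=[#7:10@103]

Answer: BIDS (highest first):
  #6: 7@97
ASKS (lowest first):
  #7: 10@103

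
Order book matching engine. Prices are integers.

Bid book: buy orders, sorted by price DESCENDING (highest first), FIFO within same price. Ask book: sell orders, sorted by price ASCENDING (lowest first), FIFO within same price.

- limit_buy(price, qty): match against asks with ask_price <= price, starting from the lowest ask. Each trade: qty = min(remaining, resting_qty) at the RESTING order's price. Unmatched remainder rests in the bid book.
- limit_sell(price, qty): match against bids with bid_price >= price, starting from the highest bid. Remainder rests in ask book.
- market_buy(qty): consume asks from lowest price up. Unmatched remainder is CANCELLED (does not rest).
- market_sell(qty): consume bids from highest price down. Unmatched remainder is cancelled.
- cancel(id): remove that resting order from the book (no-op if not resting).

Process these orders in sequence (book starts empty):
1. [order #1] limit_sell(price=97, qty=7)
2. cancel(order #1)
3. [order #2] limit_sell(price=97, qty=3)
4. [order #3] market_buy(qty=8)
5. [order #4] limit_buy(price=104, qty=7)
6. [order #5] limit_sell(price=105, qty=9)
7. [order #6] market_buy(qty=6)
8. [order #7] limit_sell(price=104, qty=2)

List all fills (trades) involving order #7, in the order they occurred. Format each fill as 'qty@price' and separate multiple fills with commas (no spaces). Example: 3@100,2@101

After op 1 [order #1] limit_sell(price=97, qty=7): fills=none; bids=[-] asks=[#1:7@97]
After op 2 cancel(order #1): fills=none; bids=[-] asks=[-]
After op 3 [order #2] limit_sell(price=97, qty=3): fills=none; bids=[-] asks=[#2:3@97]
After op 4 [order #3] market_buy(qty=8): fills=#3x#2:3@97; bids=[-] asks=[-]
After op 5 [order #4] limit_buy(price=104, qty=7): fills=none; bids=[#4:7@104] asks=[-]
After op 6 [order #5] limit_sell(price=105, qty=9): fills=none; bids=[#4:7@104] asks=[#5:9@105]
After op 7 [order #6] market_buy(qty=6): fills=#6x#5:6@105; bids=[#4:7@104] asks=[#5:3@105]
After op 8 [order #7] limit_sell(price=104, qty=2): fills=#4x#7:2@104; bids=[#4:5@104] asks=[#5:3@105]

Answer: 2@104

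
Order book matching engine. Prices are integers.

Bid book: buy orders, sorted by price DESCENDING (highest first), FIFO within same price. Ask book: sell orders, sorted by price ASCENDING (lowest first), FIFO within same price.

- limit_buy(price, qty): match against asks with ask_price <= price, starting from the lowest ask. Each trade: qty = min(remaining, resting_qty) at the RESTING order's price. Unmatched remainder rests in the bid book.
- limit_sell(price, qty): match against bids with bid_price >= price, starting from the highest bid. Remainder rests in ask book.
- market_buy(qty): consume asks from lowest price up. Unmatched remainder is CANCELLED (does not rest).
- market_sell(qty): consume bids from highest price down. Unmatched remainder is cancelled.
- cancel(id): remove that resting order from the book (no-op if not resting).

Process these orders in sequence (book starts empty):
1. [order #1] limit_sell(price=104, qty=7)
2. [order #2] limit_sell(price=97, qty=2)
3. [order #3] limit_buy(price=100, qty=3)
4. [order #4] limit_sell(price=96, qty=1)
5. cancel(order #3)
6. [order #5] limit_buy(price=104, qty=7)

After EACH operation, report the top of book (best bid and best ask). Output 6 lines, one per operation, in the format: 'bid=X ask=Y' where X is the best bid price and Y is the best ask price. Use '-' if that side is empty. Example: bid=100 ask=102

After op 1 [order #1] limit_sell(price=104, qty=7): fills=none; bids=[-] asks=[#1:7@104]
After op 2 [order #2] limit_sell(price=97, qty=2): fills=none; bids=[-] asks=[#2:2@97 #1:7@104]
After op 3 [order #3] limit_buy(price=100, qty=3): fills=#3x#2:2@97; bids=[#3:1@100] asks=[#1:7@104]
After op 4 [order #4] limit_sell(price=96, qty=1): fills=#3x#4:1@100; bids=[-] asks=[#1:7@104]
After op 5 cancel(order #3): fills=none; bids=[-] asks=[#1:7@104]
After op 6 [order #5] limit_buy(price=104, qty=7): fills=#5x#1:7@104; bids=[-] asks=[-]

Answer: bid=- ask=104
bid=- ask=97
bid=100 ask=104
bid=- ask=104
bid=- ask=104
bid=- ask=-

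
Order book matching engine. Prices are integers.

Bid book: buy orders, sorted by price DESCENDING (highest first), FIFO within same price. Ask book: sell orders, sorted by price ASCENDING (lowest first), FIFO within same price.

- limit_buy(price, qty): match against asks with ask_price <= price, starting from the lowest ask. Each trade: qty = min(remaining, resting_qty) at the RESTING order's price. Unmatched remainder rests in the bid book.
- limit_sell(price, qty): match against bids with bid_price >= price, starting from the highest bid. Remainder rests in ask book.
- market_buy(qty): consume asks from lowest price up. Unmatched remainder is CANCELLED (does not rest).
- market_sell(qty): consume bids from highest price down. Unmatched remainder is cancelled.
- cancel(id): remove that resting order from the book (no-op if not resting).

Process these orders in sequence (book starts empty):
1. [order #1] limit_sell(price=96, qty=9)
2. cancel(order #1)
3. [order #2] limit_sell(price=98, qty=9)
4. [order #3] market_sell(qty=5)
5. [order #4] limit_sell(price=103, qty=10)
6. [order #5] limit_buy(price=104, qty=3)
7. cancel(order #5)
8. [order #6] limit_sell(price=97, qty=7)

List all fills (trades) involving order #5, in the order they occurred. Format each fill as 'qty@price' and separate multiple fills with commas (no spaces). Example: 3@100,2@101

Answer: 3@98

Derivation:
After op 1 [order #1] limit_sell(price=96, qty=9): fills=none; bids=[-] asks=[#1:9@96]
After op 2 cancel(order #1): fills=none; bids=[-] asks=[-]
After op 3 [order #2] limit_sell(price=98, qty=9): fills=none; bids=[-] asks=[#2:9@98]
After op 4 [order #3] market_sell(qty=5): fills=none; bids=[-] asks=[#2:9@98]
After op 5 [order #4] limit_sell(price=103, qty=10): fills=none; bids=[-] asks=[#2:9@98 #4:10@103]
After op 6 [order #5] limit_buy(price=104, qty=3): fills=#5x#2:3@98; bids=[-] asks=[#2:6@98 #4:10@103]
After op 7 cancel(order #5): fills=none; bids=[-] asks=[#2:6@98 #4:10@103]
After op 8 [order #6] limit_sell(price=97, qty=7): fills=none; bids=[-] asks=[#6:7@97 #2:6@98 #4:10@103]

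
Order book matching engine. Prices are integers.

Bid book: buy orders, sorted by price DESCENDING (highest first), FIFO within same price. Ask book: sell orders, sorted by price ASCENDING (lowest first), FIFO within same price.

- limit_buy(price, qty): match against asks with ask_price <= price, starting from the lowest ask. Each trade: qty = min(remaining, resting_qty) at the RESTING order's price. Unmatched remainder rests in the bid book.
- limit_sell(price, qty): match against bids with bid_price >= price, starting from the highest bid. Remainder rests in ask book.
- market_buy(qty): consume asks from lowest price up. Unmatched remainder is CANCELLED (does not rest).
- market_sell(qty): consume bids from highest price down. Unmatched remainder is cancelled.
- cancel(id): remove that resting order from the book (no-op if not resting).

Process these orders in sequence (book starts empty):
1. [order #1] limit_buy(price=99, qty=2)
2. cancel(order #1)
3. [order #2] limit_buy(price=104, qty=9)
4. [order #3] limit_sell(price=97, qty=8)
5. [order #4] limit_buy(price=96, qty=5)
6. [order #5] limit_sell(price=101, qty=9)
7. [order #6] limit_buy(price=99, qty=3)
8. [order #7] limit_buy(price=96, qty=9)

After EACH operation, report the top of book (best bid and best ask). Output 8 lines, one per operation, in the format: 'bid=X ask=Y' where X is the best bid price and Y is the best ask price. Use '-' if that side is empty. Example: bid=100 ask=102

After op 1 [order #1] limit_buy(price=99, qty=2): fills=none; bids=[#1:2@99] asks=[-]
After op 2 cancel(order #1): fills=none; bids=[-] asks=[-]
After op 3 [order #2] limit_buy(price=104, qty=9): fills=none; bids=[#2:9@104] asks=[-]
After op 4 [order #3] limit_sell(price=97, qty=8): fills=#2x#3:8@104; bids=[#2:1@104] asks=[-]
After op 5 [order #4] limit_buy(price=96, qty=5): fills=none; bids=[#2:1@104 #4:5@96] asks=[-]
After op 6 [order #5] limit_sell(price=101, qty=9): fills=#2x#5:1@104; bids=[#4:5@96] asks=[#5:8@101]
After op 7 [order #6] limit_buy(price=99, qty=3): fills=none; bids=[#6:3@99 #4:5@96] asks=[#5:8@101]
After op 8 [order #7] limit_buy(price=96, qty=9): fills=none; bids=[#6:3@99 #4:5@96 #7:9@96] asks=[#5:8@101]

Answer: bid=99 ask=-
bid=- ask=-
bid=104 ask=-
bid=104 ask=-
bid=104 ask=-
bid=96 ask=101
bid=99 ask=101
bid=99 ask=101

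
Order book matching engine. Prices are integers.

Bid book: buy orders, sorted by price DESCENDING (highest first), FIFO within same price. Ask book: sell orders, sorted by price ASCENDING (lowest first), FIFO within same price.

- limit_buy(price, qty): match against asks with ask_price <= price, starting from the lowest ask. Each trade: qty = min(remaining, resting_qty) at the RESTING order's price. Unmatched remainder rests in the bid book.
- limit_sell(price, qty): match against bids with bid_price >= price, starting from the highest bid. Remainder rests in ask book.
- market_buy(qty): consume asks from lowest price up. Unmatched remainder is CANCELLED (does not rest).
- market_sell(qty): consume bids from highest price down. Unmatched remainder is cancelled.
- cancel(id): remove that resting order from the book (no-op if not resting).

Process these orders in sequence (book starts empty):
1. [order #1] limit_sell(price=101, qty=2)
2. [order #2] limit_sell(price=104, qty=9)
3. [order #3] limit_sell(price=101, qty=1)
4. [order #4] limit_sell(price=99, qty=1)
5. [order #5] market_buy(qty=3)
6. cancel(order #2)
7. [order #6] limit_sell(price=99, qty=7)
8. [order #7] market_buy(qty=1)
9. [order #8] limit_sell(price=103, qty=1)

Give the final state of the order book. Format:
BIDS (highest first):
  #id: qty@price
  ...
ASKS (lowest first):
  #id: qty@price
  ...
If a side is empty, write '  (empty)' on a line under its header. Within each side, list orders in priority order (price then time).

After op 1 [order #1] limit_sell(price=101, qty=2): fills=none; bids=[-] asks=[#1:2@101]
After op 2 [order #2] limit_sell(price=104, qty=9): fills=none; bids=[-] asks=[#1:2@101 #2:9@104]
After op 3 [order #3] limit_sell(price=101, qty=1): fills=none; bids=[-] asks=[#1:2@101 #3:1@101 #2:9@104]
After op 4 [order #4] limit_sell(price=99, qty=1): fills=none; bids=[-] asks=[#4:1@99 #1:2@101 #3:1@101 #2:9@104]
After op 5 [order #5] market_buy(qty=3): fills=#5x#4:1@99 #5x#1:2@101; bids=[-] asks=[#3:1@101 #2:9@104]
After op 6 cancel(order #2): fills=none; bids=[-] asks=[#3:1@101]
After op 7 [order #6] limit_sell(price=99, qty=7): fills=none; bids=[-] asks=[#6:7@99 #3:1@101]
After op 8 [order #7] market_buy(qty=1): fills=#7x#6:1@99; bids=[-] asks=[#6:6@99 #3:1@101]
After op 9 [order #8] limit_sell(price=103, qty=1): fills=none; bids=[-] asks=[#6:6@99 #3:1@101 #8:1@103]

Answer: BIDS (highest first):
  (empty)
ASKS (lowest first):
  #6: 6@99
  #3: 1@101
  #8: 1@103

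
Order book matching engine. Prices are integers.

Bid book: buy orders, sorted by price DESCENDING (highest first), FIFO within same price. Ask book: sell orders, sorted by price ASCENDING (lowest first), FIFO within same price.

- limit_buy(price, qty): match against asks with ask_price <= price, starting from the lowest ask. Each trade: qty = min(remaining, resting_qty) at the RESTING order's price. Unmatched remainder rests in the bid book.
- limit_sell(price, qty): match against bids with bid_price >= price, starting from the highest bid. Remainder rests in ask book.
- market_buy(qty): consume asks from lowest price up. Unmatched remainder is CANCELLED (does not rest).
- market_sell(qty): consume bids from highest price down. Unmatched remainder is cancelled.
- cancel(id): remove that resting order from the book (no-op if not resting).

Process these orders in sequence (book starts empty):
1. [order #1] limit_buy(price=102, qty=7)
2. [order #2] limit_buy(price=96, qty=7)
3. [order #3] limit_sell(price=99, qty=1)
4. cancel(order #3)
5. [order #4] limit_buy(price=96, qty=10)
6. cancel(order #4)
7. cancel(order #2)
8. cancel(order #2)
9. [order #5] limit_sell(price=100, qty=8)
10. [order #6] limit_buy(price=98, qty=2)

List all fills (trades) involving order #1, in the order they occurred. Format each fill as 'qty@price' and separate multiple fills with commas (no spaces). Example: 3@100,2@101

After op 1 [order #1] limit_buy(price=102, qty=7): fills=none; bids=[#1:7@102] asks=[-]
After op 2 [order #2] limit_buy(price=96, qty=7): fills=none; bids=[#1:7@102 #2:7@96] asks=[-]
After op 3 [order #3] limit_sell(price=99, qty=1): fills=#1x#3:1@102; bids=[#1:6@102 #2:7@96] asks=[-]
After op 4 cancel(order #3): fills=none; bids=[#1:6@102 #2:7@96] asks=[-]
After op 5 [order #4] limit_buy(price=96, qty=10): fills=none; bids=[#1:6@102 #2:7@96 #4:10@96] asks=[-]
After op 6 cancel(order #4): fills=none; bids=[#1:6@102 #2:7@96] asks=[-]
After op 7 cancel(order #2): fills=none; bids=[#1:6@102] asks=[-]
After op 8 cancel(order #2): fills=none; bids=[#1:6@102] asks=[-]
After op 9 [order #5] limit_sell(price=100, qty=8): fills=#1x#5:6@102; bids=[-] asks=[#5:2@100]
After op 10 [order #6] limit_buy(price=98, qty=2): fills=none; bids=[#6:2@98] asks=[#5:2@100]

Answer: 1@102,6@102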